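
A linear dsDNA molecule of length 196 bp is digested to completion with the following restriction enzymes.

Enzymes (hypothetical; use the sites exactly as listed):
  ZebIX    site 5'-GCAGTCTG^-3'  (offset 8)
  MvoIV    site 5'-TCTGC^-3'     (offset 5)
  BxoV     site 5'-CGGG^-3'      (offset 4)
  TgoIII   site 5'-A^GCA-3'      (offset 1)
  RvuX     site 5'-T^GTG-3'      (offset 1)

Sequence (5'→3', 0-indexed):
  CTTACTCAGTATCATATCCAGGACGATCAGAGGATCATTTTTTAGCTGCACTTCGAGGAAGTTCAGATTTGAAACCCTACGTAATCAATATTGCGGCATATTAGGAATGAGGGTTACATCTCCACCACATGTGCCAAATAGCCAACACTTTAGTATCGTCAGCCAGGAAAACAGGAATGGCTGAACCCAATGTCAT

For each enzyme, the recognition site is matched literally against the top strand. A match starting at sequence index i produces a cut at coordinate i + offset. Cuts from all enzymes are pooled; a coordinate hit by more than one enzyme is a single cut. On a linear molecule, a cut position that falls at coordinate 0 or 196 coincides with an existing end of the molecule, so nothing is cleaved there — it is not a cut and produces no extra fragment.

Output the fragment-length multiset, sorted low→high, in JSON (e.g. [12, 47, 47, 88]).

[66,130]

Scan for sites:
  ZebIX (GCAGTCTG, off=8): no sites
  MvoIV (TCTGC, off=5): no sites
  BxoV (CGGG, off=4): no sites
  TgoIII (AGCA, off=1): no sites
  RvuX (TGTG, off=1): starts [129] → cuts [130]

Pooled cuts: [130]

Fragments:
  [0,130): 130 bp
  [130,196): 66 bp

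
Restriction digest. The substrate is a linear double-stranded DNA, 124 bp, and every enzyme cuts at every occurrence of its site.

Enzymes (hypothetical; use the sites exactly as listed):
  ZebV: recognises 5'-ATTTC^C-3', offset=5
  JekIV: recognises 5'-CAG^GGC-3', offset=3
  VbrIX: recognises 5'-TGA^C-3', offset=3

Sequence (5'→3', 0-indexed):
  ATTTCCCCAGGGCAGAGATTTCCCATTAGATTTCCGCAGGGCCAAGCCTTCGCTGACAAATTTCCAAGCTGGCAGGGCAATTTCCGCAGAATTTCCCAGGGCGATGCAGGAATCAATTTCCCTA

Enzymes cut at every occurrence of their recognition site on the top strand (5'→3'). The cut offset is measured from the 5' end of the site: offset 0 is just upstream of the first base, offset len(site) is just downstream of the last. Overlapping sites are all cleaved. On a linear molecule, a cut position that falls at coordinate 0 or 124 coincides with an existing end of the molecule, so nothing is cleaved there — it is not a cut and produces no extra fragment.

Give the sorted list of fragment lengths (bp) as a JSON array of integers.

[4,4,5,5,5,8,9,11,11,12,12,17,21]

Scan for sites:
  ZebV ATTTCC/5: at [0, 17, 29, 59, 79, 90, 115] ⇒ [5, 22, 34, 64, 84, 95, 120]
  JekIV CAGGGC/3: at [7, 36, 72, 96] ⇒ [10, 39, 75, 99]
  VbrIX TGAC/3: at [53] ⇒ [56]

Pooled cuts: [5, 10, 22, 34, 39, 56, 64, 75, 84, 95, 99, 120]

Fragments:
  [0,5): 5 bp
  [5,10): 5 bp
  [10,22): 12 bp
  [22,34): 12 bp
  [34,39): 5 bp
  [39,56): 17 bp
  [56,64): 8 bp
  [64,75): 11 bp
  [75,84): 9 bp
  [84,95): 11 bp
  [95,99): 4 bp
  [99,120): 21 bp
  [120,124): 4 bp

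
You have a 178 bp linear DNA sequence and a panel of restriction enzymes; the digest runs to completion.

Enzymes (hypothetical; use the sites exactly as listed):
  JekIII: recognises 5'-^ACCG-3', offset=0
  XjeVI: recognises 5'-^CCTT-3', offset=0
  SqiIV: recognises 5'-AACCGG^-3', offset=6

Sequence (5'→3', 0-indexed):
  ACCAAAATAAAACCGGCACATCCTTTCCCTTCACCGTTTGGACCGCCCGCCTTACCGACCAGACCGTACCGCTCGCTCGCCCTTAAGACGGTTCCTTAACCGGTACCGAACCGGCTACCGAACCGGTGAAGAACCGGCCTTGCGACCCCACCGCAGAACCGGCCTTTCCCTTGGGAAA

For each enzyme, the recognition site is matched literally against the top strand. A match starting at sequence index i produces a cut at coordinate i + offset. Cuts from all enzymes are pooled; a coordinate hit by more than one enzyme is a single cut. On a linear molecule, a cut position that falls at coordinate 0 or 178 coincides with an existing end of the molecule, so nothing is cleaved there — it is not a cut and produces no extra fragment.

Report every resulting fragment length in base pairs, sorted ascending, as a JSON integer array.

Site scan:
  JekIII (ACCG, off=0): starts [11, 32, 41, 53, 62, 67, 98, 104, 109, 116, 121, 132, 149, 157] → cuts [11, 32, 41, 53, 62, 67, 98, 104, 109, 116, 121, 132, 149, 157]
  XjeVI (CCTT, off=0): starts [21, 27, 49, 80, 93, 137, 162, 168] → cuts [21, 27, 49, 80, 93, 137, 162, 168]
  SqiIV (AACCGG, off=6): starts [10, 97, 108, 120, 131, 156] → cuts [16, 103, 114, 126, 137, 162]

All cut coordinates (distinct, sorted): [11, 16, 21, 27, 32, 41, 49, 53, 62, 67, 80, 93, 98, 103, 104, 109, 114, 116, 121, 126, 132, 137, 149, 157, 162, 168]

Fragment lengths:
  [0,11): 11 bp
  [11,16): 5 bp
  [16,21): 5 bp
  [21,27): 6 bp
  [27,32): 5 bp
  [32,41): 9 bp
  [41,49): 8 bp
  [49,53): 4 bp
  [53,62): 9 bp
  [62,67): 5 bp
  [67,80): 13 bp
  [80,93): 13 bp
  [93,98): 5 bp
  [98,103): 5 bp
  [103,104): 1 bp
  [104,109): 5 bp
  [109,114): 5 bp
  [114,116): 2 bp
  [116,121): 5 bp
  [121,126): 5 bp
  [126,132): 6 bp
  [132,137): 5 bp
  [137,149): 12 bp
  [149,157): 8 bp
  [157,162): 5 bp
  [162,168): 6 bp
  [168,178): 10 bp

[1,2,4,5,5,5,5,5,5,5,5,5,5,5,5,6,6,6,8,8,9,9,10,11,12,13,13]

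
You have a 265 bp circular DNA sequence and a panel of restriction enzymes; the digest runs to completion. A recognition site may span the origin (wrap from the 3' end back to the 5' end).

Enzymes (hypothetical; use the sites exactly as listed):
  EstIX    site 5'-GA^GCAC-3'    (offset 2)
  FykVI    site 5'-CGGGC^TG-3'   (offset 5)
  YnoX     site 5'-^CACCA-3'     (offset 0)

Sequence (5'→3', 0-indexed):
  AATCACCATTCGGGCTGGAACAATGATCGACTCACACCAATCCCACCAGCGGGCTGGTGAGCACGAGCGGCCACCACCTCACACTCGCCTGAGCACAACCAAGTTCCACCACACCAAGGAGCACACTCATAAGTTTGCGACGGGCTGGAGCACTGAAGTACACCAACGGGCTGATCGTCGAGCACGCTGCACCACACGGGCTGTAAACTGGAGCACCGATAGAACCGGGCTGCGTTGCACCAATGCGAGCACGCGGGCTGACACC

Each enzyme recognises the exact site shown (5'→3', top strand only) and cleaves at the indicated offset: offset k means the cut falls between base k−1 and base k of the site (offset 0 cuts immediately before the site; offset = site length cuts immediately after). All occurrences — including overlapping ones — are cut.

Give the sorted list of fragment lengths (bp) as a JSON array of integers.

[3,4,5,6,7,7,8,9,9,10,10,11,11,11,11,11,11,12,12,14,18,19,21,25]

Scan for sites:
  EstIX GAGCAC/2: at [58, 90, 118, 147, 179, 210, 246] ⇒ [60, 92, 120, 149, 181, 212, 248]
  FykVI CGGGCTG/5: at [10, 49, 140, 166, 196, 225, 253] ⇒ [15, 54, 145, 171, 201, 230, 258]
  YnoX CACCA/0: at [3, 34, 43, 71, 106, 111, 160, 189, 237, 261] ⇒ [3, 34, 43, 71, 106, 111, 160, 189, 237, 261]

All cut coordinates (distinct, sorted): [3, 15, 34, 43, 54, 60, 71, 92, 106, 111, 120, 145, 149, 160, 171, 181, 189, 201, 212, 230, 237, 248, 258, 261]

Fragments:
  3→15: 12 bp
  15→34: 19 bp
  34→43: 9 bp
  43→54: 11 bp
  54→60: 6 bp
  60→71: 11 bp
  71→92: 21 bp
  92→106: 14 bp
  106→111: 5 bp
  111→120: 9 bp
  120→145: 25 bp
  145→149: 4 bp
  149→160: 11 bp
  160→171: 11 bp
  171→181: 10 bp
  181→189: 8 bp
  189→201: 12 bp
  201→212: 11 bp
  212→230: 18 bp
  230→237: 7 bp
  237→248: 11 bp
  248→258: 10 bp
  258→261: 3 bp
  261→3 (wrap): 265-261+3 = 7 bp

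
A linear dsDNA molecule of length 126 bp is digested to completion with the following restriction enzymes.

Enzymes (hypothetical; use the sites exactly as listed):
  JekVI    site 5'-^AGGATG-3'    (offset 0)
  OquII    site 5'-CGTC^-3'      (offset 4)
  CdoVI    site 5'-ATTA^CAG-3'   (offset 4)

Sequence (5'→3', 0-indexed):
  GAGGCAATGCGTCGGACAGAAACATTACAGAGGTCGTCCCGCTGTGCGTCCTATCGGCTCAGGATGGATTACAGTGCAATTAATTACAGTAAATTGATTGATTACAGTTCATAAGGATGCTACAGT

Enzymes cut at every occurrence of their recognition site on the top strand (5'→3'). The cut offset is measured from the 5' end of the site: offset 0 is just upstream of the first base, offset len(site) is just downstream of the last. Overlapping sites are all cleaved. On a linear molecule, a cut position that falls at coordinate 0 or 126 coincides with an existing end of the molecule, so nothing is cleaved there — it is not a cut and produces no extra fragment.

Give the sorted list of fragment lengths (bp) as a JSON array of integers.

[9,10,11,11,12,13,13,14,15,18]

Site scan:
  JekVI AGGATG/0: at [60, 113] ⇒ [60, 113]
  OquII CGTC/4: at [9, 34, 46] ⇒ [13, 38, 50]
  CdoVI ATTACAG/4: at [23, 67, 82, 100] ⇒ [27, 71, 86, 104]

All cut coordinates (distinct, sorted): [13, 27, 38, 50, 60, 71, 86, 104, 113]

Fragments:
  [0,13): 13 bp
  [13,27): 14 bp
  [27,38): 11 bp
  [38,50): 12 bp
  [50,60): 10 bp
  [60,71): 11 bp
  [71,86): 15 bp
  [86,104): 18 bp
  [104,113): 9 bp
  [113,126): 13 bp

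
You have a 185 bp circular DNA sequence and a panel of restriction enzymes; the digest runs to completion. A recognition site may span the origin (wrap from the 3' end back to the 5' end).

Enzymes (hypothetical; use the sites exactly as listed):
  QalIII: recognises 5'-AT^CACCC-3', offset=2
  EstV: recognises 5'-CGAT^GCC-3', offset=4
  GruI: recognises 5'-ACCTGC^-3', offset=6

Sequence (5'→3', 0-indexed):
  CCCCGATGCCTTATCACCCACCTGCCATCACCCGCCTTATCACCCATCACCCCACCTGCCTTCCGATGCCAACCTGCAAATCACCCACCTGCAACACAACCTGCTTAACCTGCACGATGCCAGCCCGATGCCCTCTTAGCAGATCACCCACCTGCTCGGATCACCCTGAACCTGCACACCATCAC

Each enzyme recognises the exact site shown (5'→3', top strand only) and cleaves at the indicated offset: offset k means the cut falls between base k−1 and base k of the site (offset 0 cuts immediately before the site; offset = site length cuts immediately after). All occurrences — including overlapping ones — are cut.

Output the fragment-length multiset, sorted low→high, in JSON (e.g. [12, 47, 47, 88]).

Per-enzyme occurrences:
  QalIII (ATCACCC, off=2): starts [12, 26, 38, 45, 79, 142, 159, 180] → cuts [14, 28, 40, 47, 81, 144, 161, 182]
  EstV (CGATGCC, off=4): starts [3, 63, 114, 125] → cuts [7, 67, 118, 129]
  GruI (ACCTGC, off=6): starts [19, 53, 71, 86, 98, 107, 149, 169] → cuts [25, 59, 77, 92, 104, 113, 155, 175]

All cut coordinates (distinct, sorted): [7, 14, 25, 28, 40, 47, 59, 67, 77, 81, 92, 104, 113, 118, 129, 144, 155, 161, 175, 182]

Fragment lengths:
  7→14: 7 bp
  14→25: 11 bp
  25→28: 3 bp
  28→40: 12 bp
  40→47: 7 bp
  47→59: 12 bp
  59→67: 8 bp
  67→77: 10 bp
  77→81: 4 bp
  81→92: 11 bp
  92→104: 12 bp
  104→113: 9 bp
  113→118: 5 bp
  118→129: 11 bp
  129→144: 15 bp
  144→155: 11 bp
  155→161: 6 bp
  161→175: 14 bp
  175→182: 7 bp
  182→7 (wrap): 185-182+7 = 10 bp

[3,4,5,6,7,7,7,8,9,10,10,11,11,11,11,12,12,12,14,15]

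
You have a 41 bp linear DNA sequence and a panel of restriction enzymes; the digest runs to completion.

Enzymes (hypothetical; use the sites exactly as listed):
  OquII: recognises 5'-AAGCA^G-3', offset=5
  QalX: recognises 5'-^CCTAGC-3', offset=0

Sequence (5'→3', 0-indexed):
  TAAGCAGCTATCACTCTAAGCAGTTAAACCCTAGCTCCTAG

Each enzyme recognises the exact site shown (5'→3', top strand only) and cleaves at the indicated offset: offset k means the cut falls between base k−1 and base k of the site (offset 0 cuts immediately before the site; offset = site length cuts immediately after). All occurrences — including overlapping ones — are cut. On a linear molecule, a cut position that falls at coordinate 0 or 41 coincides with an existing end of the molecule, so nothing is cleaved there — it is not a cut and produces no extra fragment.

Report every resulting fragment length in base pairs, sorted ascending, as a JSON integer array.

Site scan:
  OquII AAGCAG/5: at [1, 17] ⇒ [6, 22]
  QalX CCTAGC/0: at [29] ⇒ [29]

All cut coordinates (distinct, sorted): [6, 22, 29]

Fragment lengths:
  [0,6): 6 bp
  [6,22): 16 bp
  [22,29): 7 bp
  [29,41): 12 bp

[6,7,12,16]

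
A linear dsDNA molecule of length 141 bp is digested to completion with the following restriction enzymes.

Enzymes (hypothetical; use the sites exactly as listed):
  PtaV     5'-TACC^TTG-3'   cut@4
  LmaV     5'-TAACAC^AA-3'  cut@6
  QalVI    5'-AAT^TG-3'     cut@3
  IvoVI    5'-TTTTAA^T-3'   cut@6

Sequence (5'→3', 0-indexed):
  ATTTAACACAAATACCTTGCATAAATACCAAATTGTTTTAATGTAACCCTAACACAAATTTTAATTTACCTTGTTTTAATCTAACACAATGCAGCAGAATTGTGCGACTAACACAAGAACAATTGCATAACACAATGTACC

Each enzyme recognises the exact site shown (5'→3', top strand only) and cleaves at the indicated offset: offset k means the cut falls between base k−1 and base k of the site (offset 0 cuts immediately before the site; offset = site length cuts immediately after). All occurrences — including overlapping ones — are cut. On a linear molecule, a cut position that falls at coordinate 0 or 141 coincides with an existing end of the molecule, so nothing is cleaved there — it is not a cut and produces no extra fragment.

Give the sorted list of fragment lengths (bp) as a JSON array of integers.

[6,7,8,8,8,9,9,9,9,10,13,14,14,17]

Site scan:
  PtaV (TACCTTG, off=4): starts [12, 66] → cuts [16, 70]
  LmaV (TAACACAA, off=6): starts [3, 49, 81, 108, 127] → cuts [9, 55, 87, 114, 133]
  QalVI (AATTG, off=3): starts [30, 97, 120] → cuts [33, 100, 123]
  IvoVI (TTTTAAT, off=6): starts [35, 58, 73] → cuts [41, 64, 79]

All cut coordinates (distinct, sorted): [9, 16, 33, 41, 55, 64, 70, 79, 87, 100, 114, 123, 133]

Fragments:
  [0,9): 9 bp
  [9,16): 7 bp
  [16,33): 17 bp
  [33,41): 8 bp
  [41,55): 14 bp
  [55,64): 9 bp
  [64,70): 6 bp
  [70,79): 9 bp
  [79,87): 8 bp
  [87,100): 13 bp
  [100,114): 14 bp
  [114,123): 9 bp
  [123,133): 10 bp
  [133,141): 8 bp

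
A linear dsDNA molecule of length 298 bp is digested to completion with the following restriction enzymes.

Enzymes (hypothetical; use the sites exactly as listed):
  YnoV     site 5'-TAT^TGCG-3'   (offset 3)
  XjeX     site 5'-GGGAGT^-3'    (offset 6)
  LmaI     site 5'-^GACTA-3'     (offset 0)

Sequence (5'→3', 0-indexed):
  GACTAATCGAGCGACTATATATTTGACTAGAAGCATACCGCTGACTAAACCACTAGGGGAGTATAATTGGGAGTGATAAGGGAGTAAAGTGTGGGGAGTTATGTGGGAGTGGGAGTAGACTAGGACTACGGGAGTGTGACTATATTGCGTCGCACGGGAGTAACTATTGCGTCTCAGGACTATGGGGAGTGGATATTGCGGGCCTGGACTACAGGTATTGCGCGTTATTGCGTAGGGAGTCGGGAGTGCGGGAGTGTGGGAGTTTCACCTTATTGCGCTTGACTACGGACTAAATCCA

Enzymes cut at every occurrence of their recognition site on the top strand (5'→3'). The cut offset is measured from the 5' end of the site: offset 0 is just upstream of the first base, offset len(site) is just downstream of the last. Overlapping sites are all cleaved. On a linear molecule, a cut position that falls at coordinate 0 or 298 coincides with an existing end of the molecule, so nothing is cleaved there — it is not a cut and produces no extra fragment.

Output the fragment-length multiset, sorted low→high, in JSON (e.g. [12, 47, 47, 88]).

[1,2,6,6,6,6,7,7,7,8,8,8,10,10,10,10,11,11,11,12,12,12,12,12,12,13,14,16,18,20]

Per-enzyme occurrences:
  YnoV TATTGCG/3: at [142, 164, 193, 215, 225, 270] ⇒ [145, 167, 196, 218, 228, 273]
  XjeX GGGAGT/6: at [56, 68, 79, 93, 104, 110, 129, 155, 184, 234, 241, 249, 257] ⇒ [62, 74, 85, 99, 110, 116, 135, 161, 190, 240, 247, 255, 263]
  LmaI GACTA/0: at [0, 12, 24, 42, 117, 123, 137, 177, 206, 280, 287] ⇒ [12, 24, 42, 117, 123, 137, 177, 206, 280, 287] (position 0 is a terminus of the linear molecule — no cut)

Pooled cuts: [12, 24, 42, 62, 74, 85, 99, 110, 116, 117, 123, 135, 137, 145, 161, 167, 177, 190, 196, 206, 218, 228, 240, 247, 255, 263, 273, 280, 287]

Fragment lengths:
  [0,12): 12 bp
  [12,24): 12 bp
  [24,42): 18 bp
  [42,62): 20 bp
  [62,74): 12 bp
  [74,85): 11 bp
  [85,99): 14 bp
  [99,110): 11 bp
  [110,116): 6 bp
  [116,117): 1 bp
  [117,123): 6 bp
  [123,135): 12 bp
  [135,137): 2 bp
  [137,145): 8 bp
  [145,161): 16 bp
  [161,167): 6 bp
  [167,177): 10 bp
  [177,190): 13 bp
  [190,196): 6 bp
  [196,206): 10 bp
  [206,218): 12 bp
  [218,228): 10 bp
  [228,240): 12 bp
  [240,247): 7 bp
  [247,255): 8 bp
  [255,263): 8 bp
  [263,273): 10 bp
  [273,280): 7 bp
  [280,287): 7 bp
  [287,298): 11 bp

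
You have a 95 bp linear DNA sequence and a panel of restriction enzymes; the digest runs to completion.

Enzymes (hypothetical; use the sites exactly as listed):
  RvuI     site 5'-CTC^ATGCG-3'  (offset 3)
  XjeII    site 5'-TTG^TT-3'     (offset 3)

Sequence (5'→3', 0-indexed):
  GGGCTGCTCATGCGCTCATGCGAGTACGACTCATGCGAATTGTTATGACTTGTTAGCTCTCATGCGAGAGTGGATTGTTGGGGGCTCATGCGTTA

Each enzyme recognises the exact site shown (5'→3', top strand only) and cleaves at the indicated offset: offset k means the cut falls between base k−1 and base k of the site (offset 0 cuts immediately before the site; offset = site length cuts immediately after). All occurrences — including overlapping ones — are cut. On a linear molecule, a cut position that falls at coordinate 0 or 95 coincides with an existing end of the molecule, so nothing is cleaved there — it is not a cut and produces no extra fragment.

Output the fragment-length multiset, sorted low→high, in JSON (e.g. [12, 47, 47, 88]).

Per-enzyme occurrences:
  RvuI (CTCATGCG, off=3): starts [6, 14, 29, 58, 84] → cuts [9, 17, 32, 61, 87]
  XjeII (TTGTT, off=3): starts [39, 49, 74] → cuts [42, 52, 77]

All cut coordinates (distinct, sorted): [9, 17, 32, 42, 52, 61, 77, 87]

Fragment lengths:
  [0,9): 9 bp
  [9,17): 8 bp
  [17,32): 15 bp
  [32,42): 10 bp
  [42,52): 10 bp
  [52,61): 9 bp
  [61,77): 16 bp
  [77,87): 10 bp
  [87,95): 8 bp

[8,8,9,9,10,10,10,15,16]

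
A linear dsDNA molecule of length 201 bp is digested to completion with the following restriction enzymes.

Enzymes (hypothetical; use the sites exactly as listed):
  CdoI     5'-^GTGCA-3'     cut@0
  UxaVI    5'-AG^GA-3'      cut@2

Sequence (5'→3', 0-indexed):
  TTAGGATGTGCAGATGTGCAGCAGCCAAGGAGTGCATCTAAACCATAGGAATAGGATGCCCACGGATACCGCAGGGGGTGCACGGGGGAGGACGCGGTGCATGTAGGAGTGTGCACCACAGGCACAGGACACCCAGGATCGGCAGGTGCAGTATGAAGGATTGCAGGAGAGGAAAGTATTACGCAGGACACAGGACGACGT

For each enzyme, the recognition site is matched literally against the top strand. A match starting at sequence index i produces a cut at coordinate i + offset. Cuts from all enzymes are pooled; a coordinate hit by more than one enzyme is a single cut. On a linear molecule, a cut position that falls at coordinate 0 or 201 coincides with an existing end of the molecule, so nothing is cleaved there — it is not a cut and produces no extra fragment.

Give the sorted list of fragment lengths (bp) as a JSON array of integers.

Scan for sites:
  CdoI (GTGCA, off=0): starts [7, 15, 31, 77, 96, 110, 145] → cuts [7, 15, 31, 77, 96, 110, 145]
  UxaVI (AGGA, off=2): starts [2, 27, 46, 52, 88, 104, 125, 134, 156, 164, 169, 184, 191] → cuts [4, 29, 48, 54, 90, 106, 127, 136, 158, 166, 171, 186, 193]

All cut coordinates (distinct, sorted): [4, 7, 15, 29, 31, 48, 54, 77, 90, 96, 106, 110, 127, 136, 145, 158, 166, 171, 186, 193]

Fragment lengths:
  [0,4): 4 bp
  [4,7): 3 bp
  [7,15): 8 bp
  [15,29): 14 bp
  [29,31): 2 bp
  [31,48): 17 bp
  [48,54): 6 bp
  [54,77): 23 bp
  [77,90): 13 bp
  [90,96): 6 bp
  [96,106): 10 bp
  [106,110): 4 bp
  [110,127): 17 bp
  [127,136): 9 bp
  [136,145): 9 bp
  [145,158): 13 bp
  [158,166): 8 bp
  [166,171): 5 bp
  [171,186): 15 bp
  [186,193): 7 bp
  [193,201): 8 bp

[2,3,4,4,5,6,6,7,8,8,8,9,9,10,13,13,14,15,17,17,23]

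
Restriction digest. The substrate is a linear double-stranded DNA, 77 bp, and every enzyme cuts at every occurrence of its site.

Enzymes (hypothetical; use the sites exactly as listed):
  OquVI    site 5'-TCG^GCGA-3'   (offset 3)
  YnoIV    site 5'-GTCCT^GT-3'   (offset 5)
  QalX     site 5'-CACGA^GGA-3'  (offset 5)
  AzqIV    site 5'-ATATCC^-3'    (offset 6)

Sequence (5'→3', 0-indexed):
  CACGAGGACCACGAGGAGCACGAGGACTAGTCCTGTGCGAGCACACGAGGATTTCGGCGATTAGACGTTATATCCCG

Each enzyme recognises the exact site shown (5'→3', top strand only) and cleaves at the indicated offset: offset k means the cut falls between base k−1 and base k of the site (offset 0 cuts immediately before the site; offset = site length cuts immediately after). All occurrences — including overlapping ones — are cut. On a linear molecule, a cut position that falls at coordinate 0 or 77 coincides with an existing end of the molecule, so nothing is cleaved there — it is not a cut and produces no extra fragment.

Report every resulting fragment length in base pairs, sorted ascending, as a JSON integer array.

[2,5,8,9,9,11,14,19]

Scan for sites:
  OquVI TCGGCGA/3: at [53] ⇒ [56]
  YnoIV GTCCTGT/5: at [29] ⇒ [34]
  QalX CACGAGGA/5: at [0, 9, 18, 43] ⇒ [5, 14, 23, 48]
  AzqIV ATATCC/6: at [69] ⇒ [75]

All cut coordinates (distinct, sorted): [5, 14, 23, 34, 48, 56, 75]

Fragments:
  [0,5): 5 bp
  [5,14): 9 bp
  [14,23): 9 bp
  [23,34): 11 bp
  [34,48): 14 bp
  [48,56): 8 bp
  [56,75): 19 bp
  [75,77): 2 bp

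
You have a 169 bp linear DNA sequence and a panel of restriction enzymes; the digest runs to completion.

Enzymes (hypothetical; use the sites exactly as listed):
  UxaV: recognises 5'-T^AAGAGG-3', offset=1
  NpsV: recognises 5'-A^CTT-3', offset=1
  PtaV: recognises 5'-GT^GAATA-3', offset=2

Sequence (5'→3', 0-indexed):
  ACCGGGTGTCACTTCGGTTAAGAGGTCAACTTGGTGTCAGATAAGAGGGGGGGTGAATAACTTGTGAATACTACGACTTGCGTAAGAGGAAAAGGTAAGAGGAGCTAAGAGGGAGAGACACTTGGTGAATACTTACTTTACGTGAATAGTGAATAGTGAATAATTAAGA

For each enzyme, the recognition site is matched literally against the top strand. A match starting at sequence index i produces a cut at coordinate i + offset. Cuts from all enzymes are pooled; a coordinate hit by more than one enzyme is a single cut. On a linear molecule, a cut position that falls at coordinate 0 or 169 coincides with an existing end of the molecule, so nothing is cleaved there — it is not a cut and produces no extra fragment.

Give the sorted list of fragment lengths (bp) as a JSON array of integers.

[4,5,5,6,6,7,7,7,8,8,10,10,11,11,12,12,13,13,14]

Site scan:
  UxaV (TAAGAGG, off=1): starts [18, 41, 82, 95, 105] → cuts [19, 42, 83, 96, 106]
  NpsV (ACTT, off=1): starts [10, 28, 59, 75, 119, 130, 134] → cuts [11, 29, 60, 76, 120, 131, 135]
  PtaV (GTGAATA, off=2): starts [52, 63, 124, 141, 148, 155] → cuts [54, 65, 126, 143, 150, 157]

Pooled cuts: [11, 19, 29, 42, 54, 60, 65, 76, 83, 96, 106, 120, 126, 131, 135, 143, 150, 157]

Fragments:
  [0,11): 11 bp
  [11,19): 8 bp
  [19,29): 10 bp
  [29,42): 13 bp
  [42,54): 12 bp
  [54,60): 6 bp
  [60,65): 5 bp
  [65,76): 11 bp
  [76,83): 7 bp
  [83,96): 13 bp
  [96,106): 10 bp
  [106,120): 14 bp
  [120,126): 6 bp
  [126,131): 5 bp
  [131,135): 4 bp
  [135,143): 8 bp
  [143,150): 7 bp
  [150,157): 7 bp
  [157,169): 12 bp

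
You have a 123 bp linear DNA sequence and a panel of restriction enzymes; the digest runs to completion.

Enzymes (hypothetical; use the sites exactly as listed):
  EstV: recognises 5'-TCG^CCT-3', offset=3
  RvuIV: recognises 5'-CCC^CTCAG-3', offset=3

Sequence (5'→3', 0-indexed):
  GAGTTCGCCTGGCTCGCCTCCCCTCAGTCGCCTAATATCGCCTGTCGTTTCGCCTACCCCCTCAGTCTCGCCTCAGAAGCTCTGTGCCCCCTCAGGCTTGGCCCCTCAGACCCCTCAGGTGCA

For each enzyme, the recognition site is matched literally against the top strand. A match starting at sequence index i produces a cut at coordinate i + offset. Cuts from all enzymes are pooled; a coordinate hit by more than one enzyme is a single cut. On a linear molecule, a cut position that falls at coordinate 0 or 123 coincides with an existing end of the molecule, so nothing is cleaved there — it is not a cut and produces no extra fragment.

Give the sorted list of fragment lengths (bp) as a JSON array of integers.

Site scan:
  EstV (TCGCCT, off=3): starts [4, 13, 27, 37, 49, 67] → cuts [7, 16, 30, 40, 52, 70]
  RvuIV (CCCCTCAG, off=3): starts [19, 57, 87, 101, 110] → cuts [22, 60, 90, 104, 113]

All cut coordinates (distinct, sorted): [7, 16, 22, 30, 40, 52, 60, 70, 90, 104, 113]

Fragments:
  [0,7): 7 bp
  [7,16): 9 bp
  [16,22): 6 bp
  [22,30): 8 bp
  [30,40): 10 bp
  [40,52): 12 bp
  [52,60): 8 bp
  [60,70): 10 bp
  [70,90): 20 bp
  [90,104): 14 bp
  [104,113): 9 bp
  [113,123): 10 bp

[6,7,8,8,9,9,10,10,10,12,14,20]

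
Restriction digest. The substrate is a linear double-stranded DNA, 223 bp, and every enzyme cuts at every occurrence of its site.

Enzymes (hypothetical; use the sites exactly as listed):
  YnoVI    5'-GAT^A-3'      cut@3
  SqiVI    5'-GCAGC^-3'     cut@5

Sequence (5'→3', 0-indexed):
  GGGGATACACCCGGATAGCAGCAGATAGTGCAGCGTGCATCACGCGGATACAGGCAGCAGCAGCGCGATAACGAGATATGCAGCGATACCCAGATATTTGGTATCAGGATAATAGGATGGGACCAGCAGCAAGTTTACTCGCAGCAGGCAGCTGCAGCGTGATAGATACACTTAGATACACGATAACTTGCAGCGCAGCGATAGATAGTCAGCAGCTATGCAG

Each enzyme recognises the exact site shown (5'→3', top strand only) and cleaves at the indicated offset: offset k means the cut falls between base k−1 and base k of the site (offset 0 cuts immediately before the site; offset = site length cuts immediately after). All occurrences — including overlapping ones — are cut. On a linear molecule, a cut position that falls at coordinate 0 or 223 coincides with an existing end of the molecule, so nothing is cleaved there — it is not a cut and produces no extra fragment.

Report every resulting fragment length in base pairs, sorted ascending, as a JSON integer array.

[3,3,3,3,4,4,4,5,5,5,6,6,6,7,7,7,7,8,8,8,9,10,10,10,10,15,15,15,20]

Site scan:
  YnoVI GATA/3: at [3, 13, 23, 46, 66, 74, 84, 92, 107, 160, 164, 174, 181, 199, 203] ⇒ [6, 16, 26, 49, 69, 77, 87, 95, 110, 163, 167, 177, 184, 202, 206]
  SqiVI GCAGC/5: at [17, 29, 53, 56, 59, 79, 125, 140, 147, 153, 189, 194, 211] ⇒ [22, 34, 58, 61, 64, 84, 130, 145, 152, 158, 194, 199, 216]

All cut coordinates (distinct, sorted): [6, 16, 22, 26, 34, 49, 58, 61, 64, 69, 77, 84, 87, 95, 110, 130, 145, 152, 158, 163, 167, 177, 184, 194, 199, 202, 206, 216]

Fragments:
  [0,6): 6 bp
  [6,16): 10 bp
  [16,22): 6 bp
  [22,26): 4 bp
  [26,34): 8 bp
  [34,49): 15 bp
  [49,58): 9 bp
  [58,61): 3 bp
  [61,64): 3 bp
  [64,69): 5 bp
  [69,77): 8 bp
  [77,84): 7 bp
  [84,87): 3 bp
  [87,95): 8 bp
  [95,110): 15 bp
  [110,130): 20 bp
  [130,145): 15 bp
  [145,152): 7 bp
  [152,158): 6 bp
  [158,163): 5 bp
  [163,167): 4 bp
  [167,177): 10 bp
  [177,184): 7 bp
  [184,194): 10 bp
  [194,199): 5 bp
  [199,202): 3 bp
  [202,206): 4 bp
  [206,216): 10 bp
  [216,223): 7 bp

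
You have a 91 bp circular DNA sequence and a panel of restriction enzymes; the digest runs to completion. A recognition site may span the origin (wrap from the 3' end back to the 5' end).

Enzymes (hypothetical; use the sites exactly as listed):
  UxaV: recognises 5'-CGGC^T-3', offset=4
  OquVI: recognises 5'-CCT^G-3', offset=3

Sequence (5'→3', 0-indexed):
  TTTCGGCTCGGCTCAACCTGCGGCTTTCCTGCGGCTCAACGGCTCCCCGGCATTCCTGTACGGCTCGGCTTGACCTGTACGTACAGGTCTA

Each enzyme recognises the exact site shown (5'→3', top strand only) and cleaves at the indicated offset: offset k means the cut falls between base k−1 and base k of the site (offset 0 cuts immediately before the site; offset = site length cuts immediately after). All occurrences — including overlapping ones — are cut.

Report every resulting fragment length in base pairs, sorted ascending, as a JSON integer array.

[5,5,5,5,6,7,7,7,8,14,22]

Per-enzyme occurrences:
  UxaV CGGCT/4: at [3, 8, 20, 31, 39, 60, 65] ⇒ [7, 12, 24, 35, 43, 64, 69]
  OquVI CCTG/3: at [16, 27, 54, 73] ⇒ [19, 30, 57, 76]

Pooled cuts: [7, 12, 19, 24, 30, 35, 43, 57, 64, 69, 76]

Fragment lengths:
  7→12: 5 bp
  12→19: 7 bp
  19→24: 5 bp
  24→30: 6 bp
  30→35: 5 bp
  35→43: 8 bp
  43→57: 14 bp
  57→64: 7 bp
  64→69: 5 bp
  69→76: 7 bp
  76→7 (wrap): 91-76+7 = 22 bp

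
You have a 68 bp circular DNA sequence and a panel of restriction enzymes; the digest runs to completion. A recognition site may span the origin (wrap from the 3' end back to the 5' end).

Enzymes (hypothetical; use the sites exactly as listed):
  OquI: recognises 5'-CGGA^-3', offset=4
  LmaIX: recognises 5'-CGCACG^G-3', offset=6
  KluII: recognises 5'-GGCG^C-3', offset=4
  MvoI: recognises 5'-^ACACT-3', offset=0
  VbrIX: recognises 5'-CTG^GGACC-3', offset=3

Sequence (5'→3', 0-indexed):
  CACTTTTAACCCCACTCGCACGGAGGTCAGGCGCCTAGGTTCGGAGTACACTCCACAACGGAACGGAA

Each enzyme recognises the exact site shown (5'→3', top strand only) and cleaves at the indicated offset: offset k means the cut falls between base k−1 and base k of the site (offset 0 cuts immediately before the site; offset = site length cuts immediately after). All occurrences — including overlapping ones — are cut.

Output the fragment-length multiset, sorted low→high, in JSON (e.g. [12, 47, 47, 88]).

[2,2,5,9,12,15,23]

Scan for sites:
  OquI (CGGA, off=4): starts [20, 41, 58, 63] → cuts [24, 45, 62, 67]
  LmaIX (CGCACGG, off=6): starts [16] → cuts [22]
  KluII (GGCGC, off=4): starts [29] → cuts [33]
  MvoI (ACACT, off=0): starts [47, 67] → cuts [47, 67]
  VbrIX (CTGGGACC, off=3): no sites

All cut coordinates (distinct, sorted): [22, 24, 33, 45, 47, 62, 67]

Fragments:
  22→24: 2 bp
  24→33: 9 bp
  33→45: 12 bp
  45→47: 2 bp
  47→62: 15 bp
  62→67: 5 bp
  67→22 (wrap): 68-67+22 = 23 bp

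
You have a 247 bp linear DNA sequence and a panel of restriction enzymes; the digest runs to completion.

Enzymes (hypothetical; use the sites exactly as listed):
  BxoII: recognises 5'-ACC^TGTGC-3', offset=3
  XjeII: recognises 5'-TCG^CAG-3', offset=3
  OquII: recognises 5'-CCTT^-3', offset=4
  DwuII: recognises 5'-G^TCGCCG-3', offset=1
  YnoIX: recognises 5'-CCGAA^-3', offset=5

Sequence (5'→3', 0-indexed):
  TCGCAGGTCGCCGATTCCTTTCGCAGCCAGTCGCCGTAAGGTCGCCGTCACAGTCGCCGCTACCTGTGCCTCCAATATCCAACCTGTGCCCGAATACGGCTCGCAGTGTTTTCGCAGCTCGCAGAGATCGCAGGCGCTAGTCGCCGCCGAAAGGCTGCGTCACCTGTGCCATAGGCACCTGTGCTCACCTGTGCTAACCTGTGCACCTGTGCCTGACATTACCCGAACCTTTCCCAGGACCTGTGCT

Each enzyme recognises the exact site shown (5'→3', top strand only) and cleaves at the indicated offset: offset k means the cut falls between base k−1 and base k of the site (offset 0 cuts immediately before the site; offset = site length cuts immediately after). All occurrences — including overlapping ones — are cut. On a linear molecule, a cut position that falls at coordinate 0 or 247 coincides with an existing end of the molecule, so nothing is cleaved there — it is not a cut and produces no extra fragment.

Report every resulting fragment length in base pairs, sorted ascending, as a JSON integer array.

Site scan:
  BxoII ACCTGTGC/3: at [61, 81, 161, 176, 186, 196, 204, 238] ⇒ [64, 84, 164, 179, 189, 199, 207, 241]
  XjeII TCGCAG/3: at [0, 20, 100, 111, 118, 127] ⇒ [3, 23, 103, 114, 121, 130]
  OquII CCTT/4: at [16, 227] ⇒ [20, 231]
  DwuII GTCGCCG/1: at [6, 29, 40, 52, 139] ⇒ [7, 30, 41, 53, 140]
  YnoIX CCGAA/5: at [89, 146, 222] ⇒ [94, 151, 227]

Pooled cuts: [3, 7, 20, 23, 30, 41, 53, 64, 84, 94, 103, 114, 121, 130, 140, 151, 164, 179, 189, 199, 207, 227, 231, 241]

Fragments:
  [0,3): 3 bp
  [3,7): 4 bp
  [7,20): 13 bp
  [20,23): 3 bp
  [23,30): 7 bp
  [30,41): 11 bp
  [41,53): 12 bp
  [53,64): 11 bp
  [64,84): 20 bp
  [84,94): 10 bp
  [94,103): 9 bp
  [103,114): 11 bp
  [114,121): 7 bp
  [121,130): 9 bp
  [130,140): 10 bp
  [140,151): 11 bp
  [151,164): 13 bp
  [164,179): 15 bp
  [179,189): 10 bp
  [189,199): 10 bp
  [199,207): 8 bp
  [207,227): 20 bp
  [227,231): 4 bp
  [231,241): 10 bp
  [241,247): 6 bp

[3,3,4,4,6,7,7,8,9,9,10,10,10,10,10,11,11,11,11,12,13,13,15,20,20]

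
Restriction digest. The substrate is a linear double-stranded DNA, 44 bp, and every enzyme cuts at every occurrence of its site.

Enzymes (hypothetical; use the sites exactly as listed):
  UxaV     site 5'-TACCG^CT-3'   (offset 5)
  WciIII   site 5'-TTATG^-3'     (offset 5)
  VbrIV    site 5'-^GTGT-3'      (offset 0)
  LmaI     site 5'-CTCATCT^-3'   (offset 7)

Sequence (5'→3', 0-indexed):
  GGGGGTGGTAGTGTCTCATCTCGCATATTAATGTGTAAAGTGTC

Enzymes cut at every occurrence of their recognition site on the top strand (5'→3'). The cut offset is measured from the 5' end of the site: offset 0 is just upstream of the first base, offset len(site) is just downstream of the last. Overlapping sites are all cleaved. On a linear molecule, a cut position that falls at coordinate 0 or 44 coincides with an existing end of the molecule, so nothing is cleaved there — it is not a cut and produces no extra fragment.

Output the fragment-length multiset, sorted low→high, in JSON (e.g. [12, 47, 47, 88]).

Scan for sites:
  UxaV (TACCGCT, off=5): no sites
  WciIII (TTATG, off=5): no sites
  VbrIV GTGT/0: at [10, 32, 39] ⇒ [10, 32, 39]
  LmaI CTCATCT/7: at [14] ⇒ [21]

All cut coordinates (distinct, sorted): [10, 21, 32, 39]

Fragments:
  [0,10): 10 bp
  [10,21): 11 bp
  [21,32): 11 bp
  [32,39): 7 bp
  [39,44): 5 bp

[5,7,10,11,11]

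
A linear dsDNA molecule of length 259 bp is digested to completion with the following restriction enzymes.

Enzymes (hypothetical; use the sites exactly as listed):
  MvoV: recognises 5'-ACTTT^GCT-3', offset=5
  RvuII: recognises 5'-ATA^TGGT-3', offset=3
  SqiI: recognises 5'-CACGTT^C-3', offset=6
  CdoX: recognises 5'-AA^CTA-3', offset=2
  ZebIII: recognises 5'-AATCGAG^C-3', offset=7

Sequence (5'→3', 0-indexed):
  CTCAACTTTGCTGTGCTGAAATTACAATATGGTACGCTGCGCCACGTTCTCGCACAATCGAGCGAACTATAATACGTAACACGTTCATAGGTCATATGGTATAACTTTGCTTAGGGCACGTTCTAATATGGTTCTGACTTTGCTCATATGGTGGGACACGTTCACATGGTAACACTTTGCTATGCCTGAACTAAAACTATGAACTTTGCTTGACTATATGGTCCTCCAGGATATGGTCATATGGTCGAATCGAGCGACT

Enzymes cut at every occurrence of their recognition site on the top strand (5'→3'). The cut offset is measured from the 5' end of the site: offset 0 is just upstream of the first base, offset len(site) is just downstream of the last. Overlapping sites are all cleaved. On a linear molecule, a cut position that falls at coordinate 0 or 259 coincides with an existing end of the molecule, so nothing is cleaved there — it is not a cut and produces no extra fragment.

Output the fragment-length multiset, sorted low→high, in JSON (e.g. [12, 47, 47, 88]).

[4,5,6,6,7,8,9,11,11,11,12,12,13,13,14,14,14,15,16,19,19,20]

Site scan:
  MvoV ACTTTGCT/5: at [4, 103, 136, 173, 202] ⇒ [9, 108, 141, 178, 207]
  RvuII ATATGGT/3: at [26, 93, 125, 145, 215, 230, 238] ⇒ [29, 96, 128, 148, 218, 233, 241]
  SqiI CACGTTC/6: at [42, 79, 116, 156] ⇒ [48, 85, 122, 162]
  CdoX AACTA/2: at [64, 188, 194] ⇒ [66, 190, 196]
  ZebIII AATCGAGC/7: at [55, 247] ⇒ [62, 254]

All cut coordinates (distinct, sorted): [9, 29, 48, 62, 66, 85, 96, 108, 122, 128, 141, 148, 162, 178, 190, 196, 207, 218, 233, 241, 254]

Fragments:
  [0,9): 9 bp
  [9,29): 20 bp
  [29,48): 19 bp
  [48,62): 14 bp
  [62,66): 4 bp
  [66,85): 19 bp
  [85,96): 11 bp
  [96,108): 12 bp
  [108,122): 14 bp
  [122,128): 6 bp
  [128,141): 13 bp
  [141,148): 7 bp
  [148,162): 14 bp
  [162,178): 16 bp
  [178,190): 12 bp
  [190,196): 6 bp
  [196,207): 11 bp
  [207,218): 11 bp
  [218,233): 15 bp
  [233,241): 8 bp
  [241,254): 13 bp
  [254,259): 5 bp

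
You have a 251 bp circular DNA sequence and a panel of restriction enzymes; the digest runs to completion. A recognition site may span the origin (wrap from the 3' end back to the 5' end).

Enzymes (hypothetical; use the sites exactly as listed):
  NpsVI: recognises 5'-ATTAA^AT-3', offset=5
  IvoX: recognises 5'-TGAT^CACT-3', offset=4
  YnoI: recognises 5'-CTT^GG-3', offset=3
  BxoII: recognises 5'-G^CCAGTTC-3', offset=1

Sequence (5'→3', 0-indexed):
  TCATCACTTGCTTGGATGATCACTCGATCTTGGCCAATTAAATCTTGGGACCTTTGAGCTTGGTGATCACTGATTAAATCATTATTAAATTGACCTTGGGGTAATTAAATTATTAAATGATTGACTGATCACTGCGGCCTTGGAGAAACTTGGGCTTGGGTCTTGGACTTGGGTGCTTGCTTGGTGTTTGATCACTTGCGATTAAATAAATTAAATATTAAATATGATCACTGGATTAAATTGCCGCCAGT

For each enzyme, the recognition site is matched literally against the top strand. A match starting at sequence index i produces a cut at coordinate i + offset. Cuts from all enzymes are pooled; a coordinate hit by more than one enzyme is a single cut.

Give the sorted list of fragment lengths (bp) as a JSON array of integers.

[5,6,6,6,7,7,7,7,7,8,9,9,10,10,10,10,11,11,11,11,12,12,13,13,15,18]

Per-enzyme occurrences:
  NpsVI (ATTAAAT, off=5): starts [36, 72, 83, 103, 111, 200, 209, 216, 234] → cuts [41, 77, 88, 108, 116, 205, 214, 221, 239]
  IvoX (TGATCACT, off=4): starts [16, 63, 125, 188, 224] → cuts [20, 67, 129, 192, 228]
  YnoI (CTTGG, off=3): starts [10, 28, 43, 58, 94, 138, 148, 154, 161, 167, 179] → cuts [13, 31, 46, 61, 97, 141, 151, 157, 164, 170, 182]
  BxoII (GCCAGTTC, off=1): starts [245] → cuts [246]

All cut coordinates (distinct, sorted): [13, 20, 31, 41, 46, 61, 67, 77, 88, 97, 108, 116, 129, 141, 151, 157, 164, 170, 182, 192, 205, 214, 221, 228, 239, 246]

Fragments:
  13→20: 7 bp
  20→31: 11 bp
  31→41: 10 bp
  41→46: 5 bp
  46→61: 15 bp
  61→67: 6 bp
  67→77: 10 bp
  77→88: 11 bp
  88→97: 9 bp
  97→108: 11 bp
  108→116: 8 bp
  116→129: 13 bp
  129→141: 12 bp
  141→151: 10 bp
  151→157: 6 bp
  157→164: 7 bp
  164→170: 6 bp
  170→182: 12 bp
  182→192: 10 bp
  192→205: 13 bp
  205→214: 9 bp
  214→221: 7 bp
  221→228: 7 bp
  228→239: 11 bp
  239→246: 7 bp
  246→13 (wrap): 251-246+13 = 18 bp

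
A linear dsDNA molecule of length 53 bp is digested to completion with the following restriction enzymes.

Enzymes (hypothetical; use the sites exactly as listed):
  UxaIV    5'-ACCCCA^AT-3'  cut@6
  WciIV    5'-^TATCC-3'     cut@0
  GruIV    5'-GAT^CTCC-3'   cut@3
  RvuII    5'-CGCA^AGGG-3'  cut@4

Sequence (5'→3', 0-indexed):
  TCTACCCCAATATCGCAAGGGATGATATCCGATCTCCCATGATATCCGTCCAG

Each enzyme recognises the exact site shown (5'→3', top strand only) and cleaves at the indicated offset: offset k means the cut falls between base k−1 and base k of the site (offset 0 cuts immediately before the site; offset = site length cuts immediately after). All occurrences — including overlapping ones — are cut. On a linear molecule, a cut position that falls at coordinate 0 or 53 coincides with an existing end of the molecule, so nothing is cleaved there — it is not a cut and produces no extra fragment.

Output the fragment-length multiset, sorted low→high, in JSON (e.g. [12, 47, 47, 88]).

Scan for sites:
  UxaIV (ACCCCAAT, off=6): starts [3] → cuts [9]
  WciIV (TATCC, off=0): starts [25, 42] → cuts [25, 42]
  GruIV (GATCTCC, off=3): starts [30] → cuts [33]
  RvuII (CGCAAGGG, off=4): starts [13] → cuts [17]

Pooled cuts: [9, 17, 25, 33, 42]

Fragment lengths:
  [0,9): 9 bp
  [9,17): 8 bp
  [17,25): 8 bp
  [25,33): 8 bp
  [33,42): 9 bp
  [42,53): 11 bp

[8,8,8,9,9,11]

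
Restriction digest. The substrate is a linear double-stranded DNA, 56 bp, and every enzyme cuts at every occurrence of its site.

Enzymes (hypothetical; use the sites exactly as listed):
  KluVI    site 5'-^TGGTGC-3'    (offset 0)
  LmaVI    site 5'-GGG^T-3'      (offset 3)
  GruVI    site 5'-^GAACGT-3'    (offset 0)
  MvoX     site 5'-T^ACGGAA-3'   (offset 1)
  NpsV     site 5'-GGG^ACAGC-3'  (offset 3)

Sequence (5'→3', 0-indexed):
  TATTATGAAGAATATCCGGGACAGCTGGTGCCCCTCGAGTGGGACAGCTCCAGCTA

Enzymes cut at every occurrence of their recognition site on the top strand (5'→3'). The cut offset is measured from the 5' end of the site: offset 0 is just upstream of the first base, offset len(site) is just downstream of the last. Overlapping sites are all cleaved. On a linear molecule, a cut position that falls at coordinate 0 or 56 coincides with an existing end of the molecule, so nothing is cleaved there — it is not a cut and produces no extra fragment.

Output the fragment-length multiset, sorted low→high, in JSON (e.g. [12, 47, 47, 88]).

[5,13,18,20]

Scan for sites:
  KluVI TGGTGC/0: at [25] ⇒ [25]
  LmaVI (GGGT, off=3): no sites
  GruVI (GAACGT, off=0): no sites
  MvoX (TACGGAA, off=1): no sites
  NpsV GGGACAGC/3: at [17, 40] ⇒ [20, 43]

All cut coordinates (distinct, sorted): [20, 25, 43]

Fragments:
  [0,20): 20 bp
  [20,25): 5 bp
  [25,43): 18 bp
  [43,56): 13 bp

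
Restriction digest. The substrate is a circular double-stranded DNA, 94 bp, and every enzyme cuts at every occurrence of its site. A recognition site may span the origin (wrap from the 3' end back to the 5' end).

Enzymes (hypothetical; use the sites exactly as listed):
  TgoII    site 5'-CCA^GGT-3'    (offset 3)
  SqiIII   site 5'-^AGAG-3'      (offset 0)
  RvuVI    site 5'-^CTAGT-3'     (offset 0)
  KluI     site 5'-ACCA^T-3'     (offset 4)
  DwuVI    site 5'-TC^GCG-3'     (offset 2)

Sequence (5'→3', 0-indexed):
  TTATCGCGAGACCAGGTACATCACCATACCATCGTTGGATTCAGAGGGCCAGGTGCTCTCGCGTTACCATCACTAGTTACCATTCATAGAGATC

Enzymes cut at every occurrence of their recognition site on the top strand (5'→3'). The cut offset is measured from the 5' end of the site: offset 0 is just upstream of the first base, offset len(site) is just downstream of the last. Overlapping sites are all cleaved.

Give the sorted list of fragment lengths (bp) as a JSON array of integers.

Scan for sites:
  TgoII (CCAGGT, off=3): starts [11, 48] → cuts [14, 51]
  SqiIII (AGAG, off=0): starts [42, 87] → cuts [42, 87]
  RvuVI (CTAGT, off=0): starts [72] → cuts [72]
  KluI (ACCAT, off=4): starts [22, 27, 65, 78] → cuts [26, 31, 69, 82]
  DwuVI (TCGCG, off=2): starts [3, 58] → cuts [5, 60]

Pooled cuts: [5, 14, 26, 31, 42, 51, 60, 69, 72, 82, 87]

Fragment lengths:
  5→14: 9 bp
  14→26: 12 bp
  26→31: 5 bp
  31→42: 11 bp
  42→51: 9 bp
  51→60: 9 bp
  60→69: 9 bp
  69→72: 3 bp
  72→82: 10 bp
  82→87: 5 bp
  87→5 (wrap): 94-87+5 = 12 bp

[3,5,5,9,9,9,9,10,11,12,12]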